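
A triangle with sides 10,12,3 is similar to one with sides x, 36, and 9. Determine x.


Scale factor = 36/12 = 3
Missing side = 10 × 3
= 30.0

30.0


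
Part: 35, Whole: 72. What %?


Percentage = (part / whole) × 100
= (35 / 72) × 100
≈ 48.61%

48.61%


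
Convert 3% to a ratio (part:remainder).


3% means 3 parts out of 100; remainder = 97
Part : remainder = 3:97
GCD = 1
= 3:97

3:97


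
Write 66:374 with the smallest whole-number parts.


GCD(66, 374) = 22
66/22 : 374/22
= 3:17

3:17


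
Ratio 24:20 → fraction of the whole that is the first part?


Total parts = 24 + 20 = 44
First part: 24/44 = 6/11
= 6/11

6/11


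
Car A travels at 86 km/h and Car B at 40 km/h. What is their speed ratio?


Ratio = 86:40
GCD = 2
Simplified = 43:20
Time ratio (same distance) = 20:43
Speed ratio = 43:20

43:20


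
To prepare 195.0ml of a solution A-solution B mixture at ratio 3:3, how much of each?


Total parts = 3 + 3 = 6
solution A: 195.0 × 3/6 = 97.5ml
solution B: 195.0 × 3/6 = 97.5ml
= 97.5ml and 97.5ml

97.5ml and 97.5ml


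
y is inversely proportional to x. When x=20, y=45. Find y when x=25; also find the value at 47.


Inverse proportion: x × y = constant
k = 20 × 45 = 900
At x=25: k/25 = 36.00
At x=47: k/47 = 19.15
= 36.00 and 19.15

36.00 and 19.15


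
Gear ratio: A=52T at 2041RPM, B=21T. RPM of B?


Gear ratio = 52:21 = 52:21
RPM_B = RPM_A × (teeth_A / teeth_B)
= 2041 × (52/21)
= 5053.9 RPM

5053.9 RPM


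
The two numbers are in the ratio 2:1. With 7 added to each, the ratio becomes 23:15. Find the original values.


Let A = 2k, B = 1k.
(2k + 7) / (1k + 7) = 23/15
Cross-multiply: 15(2k + 7) = 23(1k + 7)
30k + 105 = 23k + 161
30k - 23k = 161 - 105
7k = 56
k = 56/7 = 8
A = 2×8 = 16, B = 1×8 = 8
= A = 16, B = 8

A = 16, B = 8


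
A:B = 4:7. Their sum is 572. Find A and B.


Let A = 4k, B = 7k.
4k + 7k = 572
11k = 572 → k = 572/11 = 52
A = 4×52 = 208, B = 7×52 = 364
= A = 208, B = 364

A = 208, B = 364


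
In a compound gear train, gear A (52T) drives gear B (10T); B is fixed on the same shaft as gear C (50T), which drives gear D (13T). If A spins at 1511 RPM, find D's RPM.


Stage 1: RPM_B = RPM_A × t_A/t_B = 1511 × 52/10 = 78572/10 = 7857.20
B and C share a shaft → RPM_C = RPM_B
Stage 2: RPM_D = RPM_C × t_C/t_D = RPM_A × (t_A×t_C)/(t_B×t_D)
Overall ratio = (52×50)/(10×13) = 2600/130
RPM_D = 1511 × 2600/130 = 3928600/130
= 30220.00 RPM

30220.00 RPM


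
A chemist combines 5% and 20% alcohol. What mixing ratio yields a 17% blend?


Let x parts of 5% mix with y parts of 20%.
5x + 20y = 17(x + y)
5x + 20y = 17x + 17y
x(5 - 17) = y(17 - 20)
x/y = (20 - 17)/(17 - 5) = 3/12
Simplify: 1:4
= 1:4

1:4


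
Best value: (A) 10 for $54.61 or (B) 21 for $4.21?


Deal A: $54.61/10 = $5.4610/unit
Deal B: $4.21/21 = $0.2005/unit
B is cheaper per unit
= Deal B

Deal B


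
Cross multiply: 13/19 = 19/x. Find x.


Cross multiply: 13 × x = 19 × 19
13x = 361
x = 361 / 13
= 27.77

27.77


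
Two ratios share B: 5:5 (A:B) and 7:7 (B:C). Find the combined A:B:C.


Match B: multiply A:B by 7 → 35:35
Multiply B:C by 5 → 35:35
Combined: 35:35:35
GCD = 35
= 1:1:1

1:1:1


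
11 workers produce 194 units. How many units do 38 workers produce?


Direct proportion: y/x = constant
k = 194/11 ≈ 17.6364
y₂ = k × 38 = 194 × 38 / 11 = 7372/11
≈ 670.18

670.18


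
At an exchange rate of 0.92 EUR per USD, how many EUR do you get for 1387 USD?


Amount × rate = 1387 × 0.92
= 1276.04 EUR

1276.04 EUR


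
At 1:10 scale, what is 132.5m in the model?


Model size = real / scale
= 132.5 / 10
= 13.2500 m

13.2500 m


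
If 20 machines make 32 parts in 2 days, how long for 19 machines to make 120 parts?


Days ∝ work / workers, so d₂ = d₁ × (m₁/m₂) × (w₂/w₁)
Workers factor (inverse): 20/19 ≈ 1.0526
Work factor (direct): 120/32 = 3.7500
d₂ = 2 × 20/19 × 120/32 = (2 × 20 × 120) / (19 × 32) = 4800/608
≈ 7.89 days

7.89 days


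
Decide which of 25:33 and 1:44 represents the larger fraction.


25/33 = 0.7576
1/44 = 0.0227
0.7576 > 0.0227, so 25:33 is greater
= 25:33

25:33


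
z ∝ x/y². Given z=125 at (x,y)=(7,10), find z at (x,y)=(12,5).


z = k·x/y²
Solve for k using the known point: k = z·y²/x = 125×100/7 = 12500/7 ≈ 1785.7143
Now evaluate at x=12, y=5:
z = k × 12 / 25 = (12500 × 12) / (7 × 25) = 150000/175
≈ 857.1429

857.1429


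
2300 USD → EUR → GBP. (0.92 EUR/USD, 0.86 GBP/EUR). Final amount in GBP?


Step 1: 2300 USD × 0.92 = 2116.00 EUR
Step 2: 2116.00 EUR × 0.86 = 1819.76 GBP
Implied rate USD→GBP = 0.92 × 0.86 = 0.7912
= 1819.76 GBP

1819.76 GBP


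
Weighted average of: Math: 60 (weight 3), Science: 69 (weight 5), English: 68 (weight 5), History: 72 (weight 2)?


Numerator = 60×3 + 69×5 + 68×5 + 72×2
= 180 + 345 + 340 + 144
= 1009
Total weight = 15
Weighted avg = 1009/15
= 67.27

67.27


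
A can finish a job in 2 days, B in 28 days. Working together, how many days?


Rate of A = 1/2 per day
Rate of B = 1/28 per day
Combined rate = 1/2 + 1/28 = 30/56 ≈ 0.5357 per day
Days = 1 / combined rate = 56/30
≈ 1.87 days

1.87 days


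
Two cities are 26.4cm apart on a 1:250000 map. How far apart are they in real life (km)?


Real distance = map distance × scale
= 26.4cm × 250000
= 6600000 cm = 66000.0 m
= 66.000 km

66.000 km


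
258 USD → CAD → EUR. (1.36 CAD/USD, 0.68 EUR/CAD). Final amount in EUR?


Step 1: 258 USD × 1.36 = 350.88 CAD
Step 2: 350.88 CAD × 0.68 = 238.60 EUR
Implied rate USD→EUR = 1.36 × 0.68 = 0.9248
= 238.60 EUR

238.60 EUR


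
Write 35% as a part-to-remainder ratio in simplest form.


35% means 35 parts out of 100; remainder = 65
Part : remainder = 35:65
GCD = 5
= 7:13

7:13


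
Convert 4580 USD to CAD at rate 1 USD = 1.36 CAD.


Amount × rate = 4580 × 1.36
= 6228.80 CAD

6228.80 CAD


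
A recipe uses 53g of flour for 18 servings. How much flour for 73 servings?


Direct proportion: y/x = constant
k = 53/18 ≈ 2.9444
y₂ = k × 73 = 53 × 73 / 18 = 3869/18
≈ 214.94

214.94


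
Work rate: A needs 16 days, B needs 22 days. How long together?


Rate of A = 1/16 per day
Rate of B = 1/22 per day
Combined rate = 1/16 + 1/22 = 38/352 ≈ 0.1080 per day
Days = 1 / combined rate = 352/38
≈ 9.26 days

9.26 days


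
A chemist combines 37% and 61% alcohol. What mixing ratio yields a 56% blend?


Let x parts of 37% mix with y parts of 61%.
37x + 61y = 56(x + y)
37x + 61y = 56x + 56y
x(37 - 56) = y(56 - 61)
x/y = (61 - 56)/(56 - 37) = 5/19
Simplify: 5:19
= 5:19

5:19


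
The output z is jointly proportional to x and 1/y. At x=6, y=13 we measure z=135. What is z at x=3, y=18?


z = k·x/y
Solve for k using the known point: k = z·y/x = 135×13/6 = 1755/6 = 292.5000
Now evaluate at x=3, y=18:
z = k × 3 / 18 = (1755 × 3) / (6 × 18) = 5265/108
= 48.7500

48.7500


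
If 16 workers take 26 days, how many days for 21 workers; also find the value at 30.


Inverse proportion: x × y = constant
k = 16 × 26 = 416
At x=21: k/21 = 19.81
At x=30: k/30 = 13.87
= 19.81 and 13.87

19.81 and 13.87


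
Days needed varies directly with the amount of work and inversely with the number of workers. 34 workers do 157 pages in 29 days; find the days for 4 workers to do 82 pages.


Days ∝ work / workers, so d₂ = d₁ × (m₁/m₂) × (w₂/w₁)
Workers factor (inverse): 34/4 = 8.5000
Work factor (direct): 82/157 ≈ 0.5223
d₂ = 29 × 34/4 × 82/157 = (29 × 34 × 82) / (4 × 157) = 80852/628
≈ 128.75 days

128.75 days


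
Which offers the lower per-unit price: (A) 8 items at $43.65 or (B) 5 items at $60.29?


Deal A: $43.65/8 = $5.4563/unit
Deal B: $60.29/5 = $12.0580/unit
A is cheaper per unit
= Deal A

Deal A


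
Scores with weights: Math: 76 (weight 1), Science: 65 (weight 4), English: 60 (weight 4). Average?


Numerator = 76×1 + 65×4 + 60×4
= 76 + 260 + 240
= 576
Total weight = 9
Weighted avg = 576/9
= 64.00

64.00


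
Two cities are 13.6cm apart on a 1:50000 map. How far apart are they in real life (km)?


Real distance = map distance × scale
= 13.6cm × 50000
= 680000 cm = 6800.0 m
= 6.800 km

6.800 km


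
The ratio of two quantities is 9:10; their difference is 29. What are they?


Let A = 9k, B = 10k.
10k - 9k = 29
1k = 29 → k = 29/1 = 29
A = 9×29 = 261, B = 10×29 = 290
= A = 261, B = 290

A = 261, B = 290


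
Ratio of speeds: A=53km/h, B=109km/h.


Ratio = 53:109
GCD = 1
Simplified = 53:109
Time ratio (same distance) = 109:53
Speed ratio = 53:109

53:109


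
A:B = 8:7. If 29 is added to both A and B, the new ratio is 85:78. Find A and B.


Let A = 8k, B = 7k.
(8k + 29) / (7k + 29) = 85/78
Cross-multiply: 78(8k + 29) = 85(7k + 29)
624k + 2262 = 595k + 2465
624k - 595k = 2465 - 2262
29k = 203
k = 203/29 = 7
A = 8×7 = 56, B = 7×7 = 49
= A = 56, B = 49

A = 56, B = 49


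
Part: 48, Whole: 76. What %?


Percentage = (part / whole) × 100
= (48 / 76) × 100
≈ 63.16%

63.16%


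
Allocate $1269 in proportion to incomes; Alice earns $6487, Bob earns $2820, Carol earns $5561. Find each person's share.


Total income = 6487 + 2820 + 5561 = $14868
Alice: $1269 × 6487/14868 = $553.67
Bob: $1269 × 2820/14868 = $240.69
Carol: $1269 × 5561/14868 = $474.64
= Alice: $553.67, Bob: $240.69, Carol: $474.64

Alice: $553.67, Bob: $240.69, Carol: $474.64


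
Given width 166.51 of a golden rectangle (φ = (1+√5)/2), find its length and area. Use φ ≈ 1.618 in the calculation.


φ = (1 + √5) / 2 ≈ 1.618
Length = width × φ = 166.51 × 1.618 = 269.41318
≈ 269.41
Area = width × length = 166.51 × 269.41318 = 44859.9886018 ≈ 44859.99
= Length: 269.41, Area: 44859.99

Length: 269.41, Area: 44859.99


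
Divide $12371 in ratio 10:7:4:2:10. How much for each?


Total parts = 10 + 7 + 4 + 2 + 10 = 33
Part 1: 12371 × 10/33 = 3748.79
Part 2: 12371 × 7/33 = 2624.15
Part 3: 12371 × 4/33 = 1499.52
Part 4: 12371 × 2/33 = 749.76
Part 5: 12371 × 10/33 = 3748.79
= Part 1: $3748.79, Part 2: $2624.15, Part 3: $1499.52, Part 4: $749.76, Part 5: $3748.79

Part 1: $3748.79, Part 2: $2624.15, Part 3: $1499.52, Part 4: $749.76, Part 5: $3748.79


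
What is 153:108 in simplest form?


GCD(153, 108) = 9
153/9 : 108/9
= 17:12

17:12


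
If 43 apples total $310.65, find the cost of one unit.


Unit rate = total / quantity
= 310.65 / 43
= $7.22 per unit

$7.22 per unit


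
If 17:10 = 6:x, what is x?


Cross multiply: 17 × x = 10 × 6
17x = 60
x = 60 / 17
= 3.53

3.53


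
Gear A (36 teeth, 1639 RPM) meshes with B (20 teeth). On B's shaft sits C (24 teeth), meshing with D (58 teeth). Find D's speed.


Stage 1: RPM_B = RPM_A × t_A/t_B = 1639 × 36/20 = 59004/20 = 2950.20
B and C share a shaft → RPM_C = RPM_B
Stage 2: RPM_D = RPM_C × t_C/t_D = RPM_A × (t_A×t_C)/(t_B×t_D)
Overall ratio = (36×24)/(20×58) = 864/1160
RPM_D = 1639 × 864/1160 = 1416096/1160
≈ 1220.77 RPM

1220.77 RPM


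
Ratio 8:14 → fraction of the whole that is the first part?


Total parts = 8 + 14 = 22
First part: 8/22 = 4/11
= 4/11

4/11


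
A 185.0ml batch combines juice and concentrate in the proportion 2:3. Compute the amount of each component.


Total parts = 2 + 3 = 5
juice: 185.0 × 2/5 = 74.0ml
concentrate: 185.0 × 3/5 = 111.0ml
= 74.0ml and 111.0ml

74.0ml and 111.0ml


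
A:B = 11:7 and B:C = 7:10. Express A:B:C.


Match B: multiply A:B by 7 → 77:49
Multiply B:C by 7 → 49:70
Combined: 77:49:70
GCD = 7
= 11:7:10

11:7:10


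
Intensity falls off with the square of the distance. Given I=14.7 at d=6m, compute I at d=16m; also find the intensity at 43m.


I₁d₁² = I₂d₂²
I at 16m = 14.7 × (6/16)² = 14.7 × 36/256 = 529.2/256 ≈ 2.0672
I at 43m = 14.7 × (6/43)² = 14.7 × 36/1849 = 529.2/1849 ≈ 0.2862
= 2.0672 and 0.2862

2.0672 and 0.2862


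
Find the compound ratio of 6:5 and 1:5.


Compound ratio = (6×1) : (5×5)
= 6:25
GCD = 1
= 6:25

6:25


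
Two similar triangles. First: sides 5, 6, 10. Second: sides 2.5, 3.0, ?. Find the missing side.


Scale factor = 2.5/5 = 0.5
Missing side = 10 × 0.5
= 5.0

5.0


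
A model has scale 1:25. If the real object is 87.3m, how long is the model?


Model size = real / scale
= 87.3 / 25
= 3.4920 m

3.4920 m


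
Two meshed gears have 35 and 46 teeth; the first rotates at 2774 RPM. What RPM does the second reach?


Gear ratio = 35:46 = 35:46
RPM_B = RPM_A × (teeth_A / teeth_B)
= 2774 × (35/46)
= 2110.7 RPM

2110.7 RPM


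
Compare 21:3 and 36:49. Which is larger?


21/3 = 7.0000
36/49 = 0.7347
7.0000 > 0.7347, so 21:3 is greater
= 21:3

21:3


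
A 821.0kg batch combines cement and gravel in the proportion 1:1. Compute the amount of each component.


Total parts = 1 + 1 = 2
cement: 821.0 × 1/2 = 410.5kg
gravel: 821.0 × 1/2 = 410.5kg
= 410.5kg and 410.5kg

410.5kg and 410.5kg


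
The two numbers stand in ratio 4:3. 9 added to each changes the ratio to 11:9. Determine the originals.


Let A = 4k, B = 3k.
(4k + 9) / (3k + 9) = 11/9
Cross-multiply: 9(4k + 9) = 11(3k + 9)
36k + 81 = 33k + 99
36k - 33k = 99 - 81
3k = 18
k = 18/3 = 6
A = 4×6 = 24, B = 3×6 = 18
= A = 24, B = 18

A = 24, B = 18


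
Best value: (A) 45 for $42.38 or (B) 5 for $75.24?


Deal A: $42.38/45 = $0.9418/unit
Deal B: $75.24/5 = $15.0480/unit
A is cheaper per unit
= Deal A

Deal A


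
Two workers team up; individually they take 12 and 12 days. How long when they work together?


Rate of A = 1/12 per day
Rate of B = 1/12 per day
Combined rate = 1/12 + 1/12 = 24/144 ≈ 0.1667 per day
Days = 1 / combined rate = 144/24
= 6.00 days

6.00 days


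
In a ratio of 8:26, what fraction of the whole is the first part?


Total parts = 8 + 26 = 34
First part: 8/34 = 4/17
= 4/17

4/17


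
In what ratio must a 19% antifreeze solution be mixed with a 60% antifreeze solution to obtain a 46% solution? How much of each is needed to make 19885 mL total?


Let x parts of 19% mix with y parts of 60%.
19x + 60y = 46(x + y)
19x + 60y = 46x + 46y
x(19 - 46) = y(46 - 60)
x/y = (60 - 46)/(46 - 19) = 14/27
Simplify: 14:27
Total parts = 41; one part = 19885/41 = 485.00 mL
19% solution: 14×485.00 = 6790.00 mL
60% solution: 27×485.00 = 13095.00 mL
= ratio 14:27; 6790.00 mL and 13095.00 mL

ratio 14:27; 6790.00 mL and 13095.00 mL


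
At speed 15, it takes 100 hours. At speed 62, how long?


Inverse proportion: x × y = constant
k = 15 × 100 = 1500
y₂ = k / 62 = 1500 / 62
= 24.19

24.19


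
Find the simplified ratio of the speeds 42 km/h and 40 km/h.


Ratio = 42:40
GCD = 2
Simplified = 21:20
Time ratio (same distance) = 20:21
Speed ratio = 21:20

21:20


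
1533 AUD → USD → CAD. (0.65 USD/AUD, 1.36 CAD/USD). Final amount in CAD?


Step 1: 1533 AUD × 0.65 = 996.45 USD
Step 2: 996.45 USD × 1.36 = 1355.17 CAD
Implied rate AUD→CAD = 0.65 × 1.36 = 0.8840
= 1355.17 CAD

1355.17 CAD


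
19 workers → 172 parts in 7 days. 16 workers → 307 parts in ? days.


Days ∝ work / workers, so d₂ = d₁ × (m₁/m₂) × (w₂/w₁)
Workers factor (inverse): 19/16 = 1.1875
Work factor (direct): 307/172 ≈ 1.7849
d₂ = 7 × 19/16 × 307/172 = (7 × 19 × 307) / (16 × 172) = 40831/2752
≈ 14.84 days

14.84 days


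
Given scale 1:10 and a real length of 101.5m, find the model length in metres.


Model size = real / scale
= 101.5 / 10
= 10.1500 m

10.1500 m


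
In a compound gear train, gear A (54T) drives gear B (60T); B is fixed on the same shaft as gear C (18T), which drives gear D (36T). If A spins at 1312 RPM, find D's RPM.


Stage 1: RPM_B = RPM_A × t_A/t_B = 1312 × 54/60 = 70848/60 = 1180.80
B and C share a shaft → RPM_C = RPM_B
Stage 2: RPM_D = RPM_C × t_C/t_D = RPM_A × (t_A×t_C)/(t_B×t_D)
Overall ratio = (54×18)/(60×36) = 972/2160
RPM_D = 1312 × 972/2160 = 1275264/2160
= 590.40 RPM

590.40 RPM


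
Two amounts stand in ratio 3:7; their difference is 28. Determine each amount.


Let A = 3k, B = 7k.
7k - 3k = 28
4k = 28 → k = 28/4 = 7
A = 3×7 = 21, B = 7×7 = 49
= A = 21, B = 49

A = 21, B = 49


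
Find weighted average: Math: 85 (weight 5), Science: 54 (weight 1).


Numerator = 85×5 + 54×1
= 425 + 54
= 479
Total weight = 6
Weighted avg = 479/6
= 79.83

79.83


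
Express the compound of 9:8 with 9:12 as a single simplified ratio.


Compound ratio = (9×9) : (8×12)
= 81:96
GCD = 3
= 27:32

27:32


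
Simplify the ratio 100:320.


GCD(100, 320) = 20
100/20 : 320/20
= 5:16

5:16


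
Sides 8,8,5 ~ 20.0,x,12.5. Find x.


Scale factor = 20.0/8 = 2.5
Missing side = 8 × 2.5
= 20.0

20.0


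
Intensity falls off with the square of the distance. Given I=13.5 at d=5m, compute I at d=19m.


I₁d₁² = I₂d₂²
I₂ = I₁ × (d₁/d₂)²
= 13.5 × (5/19)²
= 13.5 × 25/361
= 337.5/361
≈ 0.9349

0.9349


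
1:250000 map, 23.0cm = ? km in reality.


Real distance = map distance × scale
= 23.0cm × 250000
= 5750000 cm = 57500.0 m
= 57.500 km

57.500 km


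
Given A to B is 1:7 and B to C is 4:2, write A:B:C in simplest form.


Match B: multiply A:B by 4 → 4:28
Multiply B:C by 7 → 28:14
Combined: 4:28:14
GCD = 2
= 2:14:7

2:14:7


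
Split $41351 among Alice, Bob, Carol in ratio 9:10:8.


Total parts = 9 + 10 + 8 = 27
Alice: 41351 × 9/27 = 13783.67
Bob: 41351 × 10/27 = 15315.19
Carol: 41351 × 8/27 = 12252.15
= Alice: $13783.67, Bob: $15315.19, Carol: $12252.15

Alice: $13783.67, Bob: $15315.19, Carol: $12252.15


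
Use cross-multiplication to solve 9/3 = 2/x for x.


Cross multiply: 9 × x = 3 × 2
9x = 6
x = 6 / 9
= 0.67

0.67


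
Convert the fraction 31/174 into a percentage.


Percentage = (part / whole) × 100
= (31 / 174) × 100
≈ 17.82%

17.82%


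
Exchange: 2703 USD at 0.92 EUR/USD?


Amount × rate = 2703 × 0.92
= 2486.76 EUR

2486.76 EUR


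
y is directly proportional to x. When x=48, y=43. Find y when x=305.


Direct proportion: y/x = constant
k = 43/48 ≈ 0.8958
y₂ = k × 305 = 43 × 305 / 48 = 13115/48
≈ 273.23

273.23


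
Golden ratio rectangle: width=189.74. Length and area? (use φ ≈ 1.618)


φ = (1 + √5) / 2 ≈ 1.618
Length = width × φ = 189.74 × 1.618 = 306.99932
≈ 307.00
Area = width × length = 189.74 × 306.99932 = 58250.0509768 ≈ 58250.05
= Length: 307.00, Area: 58250.05

Length: 307.00, Area: 58250.05


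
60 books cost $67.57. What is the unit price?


Unit rate = total / quantity
= 67.57 / 60
= $1.13 per unit

$1.13 per unit


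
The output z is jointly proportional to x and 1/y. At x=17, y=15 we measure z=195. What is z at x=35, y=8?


z = k·x/y
Solve for k using the known point: k = z·y/x = 195×15/17 = 2925/17 ≈ 172.0588
Now evaluate at x=35, y=8:
z = k × 35 / 8 = (2925 × 35) / (17 × 8) = 102375/136
≈ 752.7574

752.7574


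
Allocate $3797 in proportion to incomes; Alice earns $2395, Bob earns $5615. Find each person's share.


Total income = 2395 + 5615 = $8010
Alice: $3797 × 2395/8010 = $1135.31
Bob: $3797 × 5615/8010 = $2661.69
= Alice: $1135.31, Bob: $2661.69

Alice: $1135.31, Bob: $2661.69


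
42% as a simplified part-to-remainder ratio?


42% means 42 parts out of 100; remainder = 58
Part : remainder = 42:58
GCD = 2
= 21:29

21:29


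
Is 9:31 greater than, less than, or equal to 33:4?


9/31 = 0.2903
33/4 = 8.2500
0.2903 < 8.2500, so 9:31 is less
= less than

less than


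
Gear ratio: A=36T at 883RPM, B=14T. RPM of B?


Gear ratio = 36:14 = 18:7
RPM_B = RPM_A × (teeth_A / teeth_B)
= 883 × (36/14)
= 2270.6 RPM

2270.6 RPM


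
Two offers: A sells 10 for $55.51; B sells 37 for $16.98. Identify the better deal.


Deal A: $55.51/10 = $5.5510/unit
Deal B: $16.98/37 = $0.4589/unit
B is cheaper per unit
= Deal B

Deal B


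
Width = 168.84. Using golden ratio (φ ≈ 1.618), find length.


φ = (1 + √5) / 2 ≈ 1.618
Length = width × φ = 168.84 × 1.618 = 273.18312
≈ 273.18

273.18


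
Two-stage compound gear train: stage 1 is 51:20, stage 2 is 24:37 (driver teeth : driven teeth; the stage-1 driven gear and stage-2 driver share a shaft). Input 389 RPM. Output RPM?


Stage 1: RPM_B = RPM_A × t_A/t_B = 389 × 51/20 = 19839/20 = 991.95
B and C share a shaft → RPM_C = RPM_B
Stage 2: RPM_D = RPM_C × t_C/t_D = RPM_A × (t_A×t_C)/(t_B×t_D)
Overall ratio = (51×24)/(20×37) = 1224/740
RPM_D = 389 × 1224/740 = 476136/740
≈ 643.43 RPM

643.43 RPM


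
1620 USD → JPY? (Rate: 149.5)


Amount × rate = 1620 × 149.5
= 242190.00 JPY

242190.00 JPY


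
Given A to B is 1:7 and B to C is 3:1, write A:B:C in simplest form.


Match B: multiply A:B by 3 → 3:21
Multiply B:C by 7 → 21:7
Combined: 3:21:7
GCD = 1
= 3:21:7

3:21:7


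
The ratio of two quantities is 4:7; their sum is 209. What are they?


Let A = 4k, B = 7k.
4k + 7k = 209
11k = 209 → k = 209/11 = 19
A = 4×19 = 76, B = 7×19 = 133
= A = 76, B = 133

A = 76, B = 133


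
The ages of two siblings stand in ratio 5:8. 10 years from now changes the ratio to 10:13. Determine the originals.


Let A = 5k, B = 8k.
(5k + 10) / (8k + 10) = 10/13
Cross-multiply: 13(5k + 10) = 10(8k + 10)
65k + 130 = 80k + 100
65k - 80k = 100 - 130
-15k = -30
k = -30/-15 = 2
A = 5×2 = 10, B = 8×2 = 16
= A = 10, B = 16

A = 10, B = 16


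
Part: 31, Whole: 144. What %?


Percentage = (part / whole) × 100
= (31 / 144) × 100
≈ 21.53%

21.53%


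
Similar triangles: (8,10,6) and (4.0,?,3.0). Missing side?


Scale factor = 4.0/8 = 0.5
Missing side = 10 × 0.5
= 5.0

5.0


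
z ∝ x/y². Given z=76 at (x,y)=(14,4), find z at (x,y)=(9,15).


z = k·x/y²
Solve for k using the known point: k = z·y²/x = 76×16/14 = 1216/14 ≈ 86.8571
Now evaluate at x=9, y=15:
z = k × 9 / 225 = (1216 × 9) / (14 × 225) = 10944/3150
≈ 3.4743

3.4743


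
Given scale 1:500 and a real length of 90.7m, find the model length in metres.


Model size = real / scale
= 90.7 / 500
= 0.1814 m

0.1814 m


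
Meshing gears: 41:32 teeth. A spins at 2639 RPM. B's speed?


Gear ratio = 41:32 = 41:32
RPM_B = RPM_A × (teeth_A / teeth_B)
= 2639 × (41/32)
= 3381.2 RPM

3381.2 RPM


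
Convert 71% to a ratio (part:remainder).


71% means 71 parts out of 100; remainder = 29
Part : remainder = 71:29
GCD = 1
= 71:29

71:29


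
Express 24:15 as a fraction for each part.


Total parts = 24 + 15 = 39
First part: 24/39 = 8/13
Second part: 15/39 = 5/13
= 8/13 and 5/13

8/13 and 5/13


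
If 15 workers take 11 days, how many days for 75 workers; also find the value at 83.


Inverse proportion: x × y = constant
k = 15 × 11 = 165
At x=75: k/75 = 2.20
At x=83: k/83 = 1.99
= 2.20 and 1.99

2.20 and 1.99


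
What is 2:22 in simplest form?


GCD(2, 22) = 2
2/2 : 22/2
= 1:11

1:11


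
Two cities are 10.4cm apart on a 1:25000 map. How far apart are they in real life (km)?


Real distance = map distance × scale
= 10.4cm × 25000
= 260000 cm = 2600.0 m
= 2.600 km

2.600 km


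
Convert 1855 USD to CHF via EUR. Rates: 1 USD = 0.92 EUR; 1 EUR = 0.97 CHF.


Step 1: 1855 USD × 0.92 = 1706.60 EUR
Step 2: 1706.60 EUR × 0.97 = 1655.40 CHF
Implied rate USD→CHF = 0.92 × 0.97 = 0.8924
= 1655.40 CHF

1655.40 CHF


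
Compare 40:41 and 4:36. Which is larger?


40/41 = 0.9756
4/36 = 0.1111
0.9756 > 0.1111, so 40:41 is greater
= 40:41

40:41


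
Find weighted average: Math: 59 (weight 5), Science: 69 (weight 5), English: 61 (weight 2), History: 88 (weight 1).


Numerator = 59×5 + 69×5 + 61×2 + 88×1
= 295 + 345 + 122 + 88
= 850
Total weight = 13
Weighted avg = 850/13
= 65.38

65.38


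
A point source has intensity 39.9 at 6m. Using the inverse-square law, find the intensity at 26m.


I₁d₁² = I₂d₂²
I₂ = I₁ × (d₁/d₂)²
= 39.9 × (6/26)²
= 39.9 × 36/676
= 1436.4/676
≈ 2.1249

2.1249


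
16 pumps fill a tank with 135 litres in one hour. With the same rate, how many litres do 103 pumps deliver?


Direct proportion: y/x = constant
k = 135/16 = 8.4375
y₂ = k × 103 = 135 × 103 / 16 = 13905/16
≈ 869.06

869.06


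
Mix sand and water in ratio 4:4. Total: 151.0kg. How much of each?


Total parts = 4 + 4 = 8
sand: 151.0 × 4/8 = 75.5kg
water: 151.0 × 4/8 = 75.5kg
= 75.5kg and 75.5kg

75.5kg and 75.5kg


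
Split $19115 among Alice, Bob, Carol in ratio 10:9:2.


Total parts = 10 + 9 + 2 = 21
Alice: 19115 × 10/21 = 9102.38
Bob: 19115 × 9/21 = 8192.14
Carol: 19115 × 2/21 = 1820.48
= Alice: $9102.38, Bob: $8192.14, Carol: $1820.48

Alice: $9102.38, Bob: $8192.14, Carol: $1820.48


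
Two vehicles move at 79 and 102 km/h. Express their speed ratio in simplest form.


Ratio = 79:102
GCD = 1
Simplified = 79:102
Time ratio (same distance) = 102:79
Speed ratio = 79:102

79:102


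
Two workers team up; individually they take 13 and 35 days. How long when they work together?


Rate of A = 1/13 per day
Rate of B = 1/35 per day
Combined rate = 1/13 + 1/35 = 48/455 ≈ 0.1055 per day
Days = 1 / combined rate = 455/48
≈ 9.48 days

9.48 days


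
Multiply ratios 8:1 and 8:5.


Compound ratio = (8×8) : (1×5)
= 64:5
GCD = 1
= 64:5

64:5


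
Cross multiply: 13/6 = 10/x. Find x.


Cross multiply: 13 × x = 6 × 10
13x = 60
x = 60 / 13
= 4.62

4.62


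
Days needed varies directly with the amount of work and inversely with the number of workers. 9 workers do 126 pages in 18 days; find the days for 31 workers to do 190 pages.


Days ∝ work / workers, so d₂ = d₁ × (m₁/m₂) × (w₂/w₁)
Workers factor (inverse): 9/31 ≈ 0.2903
Work factor (direct): 190/126 ≈ 1.5079
d₂ = 18 × 9/31 × 190/126 = (18 × 9 × 190) / (31 × 126) = 30780/3906
≈ 7.88 days

7.88 days


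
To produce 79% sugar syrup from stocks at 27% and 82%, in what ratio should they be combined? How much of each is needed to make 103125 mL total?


Let x parts of 27% mix with y parts of 82%.
27x + 82y = 79(x + y)
27x + 82y = 79x + 79y
x(27 - 79) = y(79 - 82)
x/y = (82 - 79)/(79 - 27) = 3/52
Simplify: 3:52
Total parts = 55; one part = 103125/55 = 1875.00 mL
27% solution: 3×1875.00 = 5625.00 mL
82% solution: 52×1875.00 = 97500.00 mL
= ratio 3:52; 5625.00 mL and 97500.00 mL

ratio 3:52; 5625.00 mL and 97500.00 mL


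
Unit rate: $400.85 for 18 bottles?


Unit rate = total / quantity
= 400.85 / 18
= $22.27 per unit

$22.27 per unit


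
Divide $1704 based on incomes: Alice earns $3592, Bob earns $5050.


Total income = 3592 + 5050 = $8642
Alice: $1704 × 3592/8642 = $708.26
Bob: $1704 × 5050/8642 = $995.74
= Alice: $708.26, Bob: $995.74

Alice: $708.26, Bob: $995.74


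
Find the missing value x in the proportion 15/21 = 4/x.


Cross multiply: 15 × x = 21 × 4
15x = 84
x = 84 / 15
= 5.60

5.60


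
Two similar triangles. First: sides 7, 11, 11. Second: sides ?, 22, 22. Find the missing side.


Scale factor = 22/11 = 2
Missing side = 7 × 2
= 14.0

14.0


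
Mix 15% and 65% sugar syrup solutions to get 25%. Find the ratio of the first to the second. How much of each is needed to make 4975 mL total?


Let x parts of 15% mix with y parts of 65%.
15x + 65y = 25(x + y)
15x + 65y = 25x + 25y
x(15 - 25) = y(25 - 65)
x/y = (65 - 25)/(25 - 15) = 40/10
Simplify: 4:1
Total parts = 5; one part = 4975/5 = 995.00 mL
15% solution: 4×995.00 = 3980.00 mL
65% solution: 1×995.00 = 995.00 mL
= ratio 4:1; 3980.00 mL and 995.00 mL

ratio 4:1; 3980.00 mL and 995.00 mL


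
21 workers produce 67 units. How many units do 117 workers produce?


Direct proportion: y/x = constant
k = 67/21 ≈ 3.1905
y₂ = k × 117 = 67 × 117 / 21 = 7839/21
≈ 373.29

373.29


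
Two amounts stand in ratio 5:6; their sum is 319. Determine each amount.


Let A = 5k, B = 6k.
5k + 6k = 319
11k = 319 → k = 319/11 = 29
A = 5×29 = 145, B = 6×29 = 174
= A = 145, B = 174

A = 145, B = 174


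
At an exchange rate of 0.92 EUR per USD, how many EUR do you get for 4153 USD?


Amount × rate = 4153 × 0.92
= 3820.76 EUR

3820.76 EUR


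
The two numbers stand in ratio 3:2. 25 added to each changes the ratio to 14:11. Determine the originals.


Let A = 3k, B = 2k.
(3k + 25) / (2k + 25) = 14/11
Cross-multiply: 11(3k + 25) = 14(2k + 25)
33k + 275 = 28k + 350
33k - 28k = 350 - 275
5k = 75
k = 75/5 = 15
A = 3×15 = 45, B = 2×15 = 30
= A = 45, B = 30

A = 45, B = 30


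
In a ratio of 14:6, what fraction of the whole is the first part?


Total parts = 14 + 6 = 20
First part: 14/20 = 7/10
= 7/10

7/10


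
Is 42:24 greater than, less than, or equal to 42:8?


42/24 = 1.7500
42/8 = 5.2500
1.7500 < 5.2500, so 42:24 is less
= less than

less than


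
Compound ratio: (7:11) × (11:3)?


Compound ratio = (7×11) : (11×3)
= 77:33
GCD = 11
= 7:3

7:3


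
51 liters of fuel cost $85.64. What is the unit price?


Unit rate = total / quantity
= 85.64 / 51
= $1.68 per unit

$1.68 per unit


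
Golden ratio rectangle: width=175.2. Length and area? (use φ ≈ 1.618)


φ = (1 + √5) / 2 ≈ 1.618
Length = width × φ = 175.2 × 1.618 = 283.4736
≈ 283.47
Area = width × length = 175.2 × 283.4736 = 49664.57472 ≈ 49664.57
= Length: 283.47, Area: 49664.57

Length: 283.47, Area: 49664.57


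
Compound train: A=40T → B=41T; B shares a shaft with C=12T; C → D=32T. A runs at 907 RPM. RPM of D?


Stage 1: RPM_B = RPM_A × t_A/t_B = 907 × 40/41 = 36280/41 ≈ 884.88
B and C share a shaft → RPM_C = RPM_B
Stage 2: RPM_D = RPM_C × t_C/t_D = RPM_A × (t_A×t_C)/(t_B×t_D)
Overall ratio = (40×12)/(41×32) = 480/1312
RPM_D = 907 × 480/1312 = 435360/1312
≈ 331.83 RPM

331.83 RPM


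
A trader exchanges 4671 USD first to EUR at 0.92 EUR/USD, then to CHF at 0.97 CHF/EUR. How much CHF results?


Step 1: 4671 USD × 0.92 = 4297.32 EUR
Step 2: 4297.32 EUR × 0.97 = 4168.40 CHF
Implied rate USD→CHF = 0.92 × 0.97 = 0.8924
= 4168.40 CHF

4168.40 CHF


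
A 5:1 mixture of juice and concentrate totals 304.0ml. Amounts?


Total parts = 5 + 1 = 6
juice: 304.0 × 5/6 = 253.3ml
concentrate: 304.0 × 1/6 = 50.7ml
= 253.3ml and 50.7ml

253.3ml and 50.7ml


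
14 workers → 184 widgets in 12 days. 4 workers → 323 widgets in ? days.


Days ∝ work / workers, so d₂ = d₁ × (m₁/m₂) × (w₂/w₁)
Workers factor (inverse): 14/4 = 3.5000
Work factor (direct): 323/184 ≈ 1.7554
d₂ = 12 × 14/4 × 323/184 = (12 × 14 × 323) / (4 × 184) = 54264/736
≈ 73.73 days

73.73 days


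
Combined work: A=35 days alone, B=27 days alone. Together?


Rate of A = 1/35 per day
Rate of B = 1/27 per day
Combined rate = 1/35 + 1/27 = 62/945 ≈ 0.0656 per day
Days = 1 / combined rate = 945/62
≈ 15.24 days

15.24 days


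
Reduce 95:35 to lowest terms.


GCD(95, 35) = 5
95/5 : 35/5
= 19:7

19:7


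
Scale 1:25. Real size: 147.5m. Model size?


Model size = real / scale
= 147.5 / 25
= 5.9000 m

5.9000 m


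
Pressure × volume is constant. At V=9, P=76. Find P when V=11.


Inverse proportion: x × y = constant
k = 9 × 76 = 684
y₂ = k / 11 = 684 / 11
= 62.18

62.18


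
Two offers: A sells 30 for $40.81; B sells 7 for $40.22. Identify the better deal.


Deal A: $40.81/30 = $1.3603/unit
Deal B: $40.22/7 = $5.7457/unit
A is cheaper per unit
= Deal A

Deal A


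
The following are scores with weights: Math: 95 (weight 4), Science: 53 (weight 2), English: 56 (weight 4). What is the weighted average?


Numerator = 95×4 + 53×2 + 56×4
= 380 + 106 + 224
= 710
Total weight = 10
Weighted avg = 710/10
= 71.00

71.00


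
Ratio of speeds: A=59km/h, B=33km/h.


Ratio = 59:33
GCD = 1
Simplified = 59:33
Time ratio (same distance) = 33:59
Speed ratio = 59:33

59:33


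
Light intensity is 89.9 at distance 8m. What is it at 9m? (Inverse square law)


I₁d₁² = I₂d₂²
I₂ = I₁ × (d₁/d₂)²
= 89.9 × (8/9)²
= 89.9 × 64/81
= 5753.6/81
≈ 71.0321

71.0321


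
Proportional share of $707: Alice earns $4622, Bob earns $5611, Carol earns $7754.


Total income = 4622 + 5611 + 7754 = $17987
Alice: $707 × 4622/17987 = $181.67
Bob: $707 × 5611/17987 = $220.55
Carol: $707 × 7754/17987 = $304.78
= Alice: $181.67, Bob: $220.55, Carol: $304.78

Alice: $181.67, Bob: $220.55, Carol: $304.78


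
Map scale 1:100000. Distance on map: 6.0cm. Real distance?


Real distance = map distance × scale
= 6.0cm × 100000
= 600000 cm = 6000.0 m
= 6.000 km

6.000 km


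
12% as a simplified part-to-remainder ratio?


12% means 12 parts out of 100; remainder = 88
Part : remainder = 12:88
GCD = 4
= 3:22

3:22


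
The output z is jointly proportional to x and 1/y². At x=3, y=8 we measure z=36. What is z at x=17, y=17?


z = k·x/y²
Solve for k using the known point: k = z·y²/x = 36×64/3 = 2304/3 = 768.0000
Now evaluate at x=17, y=17:
z = k × 17 / 289 = (2304 × 17) / (3 × 289) = 39168/867
≈ 45.1765

45.1765


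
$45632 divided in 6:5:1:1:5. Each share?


Total parts = 6 + 5 + 1 + 1 + 5 = 18
Part 1: 45632 × 6/18 = 15210.67
Part 2: 45632 × 5/18 = 12675.56
Part 3: 45632 × 1/18 = 2535.11
Part 4: 45632 × 1/18 = 2535.11
Part 5: 45632 × 5/18 = 12675.56
= Part 1: $15210.67, Part 2: $12675.56, Part 3: $2535.11, Part 4: $2535.11, Part 5: $12675.56

Part 1: $15210.67, Part 2: $12675.56, Part 3: $2535.11, Part 4: $2535.11, Part 5: $12675.56


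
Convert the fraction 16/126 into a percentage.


Percentage = (part / whole) × 100
= (16 / 126) × 100
≈ 12.70%

12.70%


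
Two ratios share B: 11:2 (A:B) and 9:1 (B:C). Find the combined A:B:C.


Match B: multiply A:B by 9 → 99:18
Multiply B:C by 2 → 18:2
Combined: 99:18:2
GCD = 1
= 99:18:2

99:18:2


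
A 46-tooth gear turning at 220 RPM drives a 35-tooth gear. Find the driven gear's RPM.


Gear ratio = 46:35 = 46:35
RPM_B = RPM_A × (teeth_A / teeth_B)
= 220 × (46/35)
= 289.1 RPM

289.1 RPM


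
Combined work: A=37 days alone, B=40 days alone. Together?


Rate of A = 1/37 per day
Rate of B = 1/40 per day
Combined rate = 1/37 + 1/40 = 77/1480 ≈ 0.0520 per day
Days = 1 / combined rate = 1480/77
≈ 19.22 days

19.22 days


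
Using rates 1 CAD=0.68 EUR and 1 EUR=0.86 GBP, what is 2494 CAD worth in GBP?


Step 1: 2494 CAD × 0.68 = 1695.92 EUR
Step 2: 1695.92 EUR × 0.86 = 1458.49 GBP
Implied rate CAD→GBP = 0.68 × 0.86 = 0.5848
= 1458.49 GBP

1458.49 GBP


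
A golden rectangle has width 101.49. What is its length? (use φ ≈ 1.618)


φ = (1 + √5) / 2 ≈ 1.618
Length = width × φ = 101.49 × 1.618 = 164.21082
≈ 164.21

164.21


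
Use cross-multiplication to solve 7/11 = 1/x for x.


Cross multiply: 7 × x = 11 × 1
7x = 11
x = 11 / 7
= 1.57

1.57


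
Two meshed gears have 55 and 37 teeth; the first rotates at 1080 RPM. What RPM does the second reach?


Gear ratio = 55:37 = 55:37
RPM_B = RPM_A × (teeth_A / teeth_B)
= 1080 × (55/37)
= 1605.4 RPM

1605.4 RPM


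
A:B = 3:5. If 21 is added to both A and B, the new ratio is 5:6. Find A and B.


Let A = 3k, B = 5k.
(3k + 21) / (5k + 21) = 5/6
Cross-multiply: 6(3k + 21) = 5(5k + 21)
18k + 126 = 25k + 105
18k - 25k = 105 - 126
-7k = -21
k = -21/-7 = 3
A = 3×3 = 9, B = 5×3 = 15
= A = 9, B = 15

A = 9, B = 15


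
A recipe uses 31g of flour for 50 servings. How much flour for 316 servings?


Direct proportion: y/x = constant
k = 31/50 = 0.6200
y₂ = k × 316 = 31 × 316 / 50 = 9796/50
= 195.92

195.92


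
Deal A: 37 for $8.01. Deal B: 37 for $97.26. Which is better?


Deal A: $8.01/37 = $0.2165/unit
Deal B: $97.26/37 = $2.6286/unit
A is cheaper per unit
= Deal A

Deal A


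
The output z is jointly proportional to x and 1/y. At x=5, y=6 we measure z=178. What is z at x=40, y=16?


z = k·x/y
Solve for k using the known point: k = z·y/x = 178×6/5 = 1068/5 = 213.6000
Now evaluate at x=40, y=16:
z = k × 40 / 16 = (1068 × 40) / (5 × 16) = 42720/80
= 534.0000

534.0000


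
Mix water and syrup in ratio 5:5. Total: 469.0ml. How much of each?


Total parts = 5 + 5 = 10
water: 469.0 × 5/10 = 234.5ml
syrup: 469.0 × 5/10 = 234.5ml
= 234.5ml and 234.5ml

234.5ml and 234.5ml


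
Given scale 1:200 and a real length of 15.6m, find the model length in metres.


Model size = real / scale
= 15.6 / 200
= 0.0780 m

0.0780 m


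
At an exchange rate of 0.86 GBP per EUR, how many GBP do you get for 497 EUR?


Amount × rate = 497 × 0.86
= 427.42 GBP

427.42 GBP


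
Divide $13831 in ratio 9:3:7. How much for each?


Total parts = 9 + 3 + 7 = 19
Part 1: 13831 × 9/19 = 6551.53
Part 2: 13831 × 3/19 = 2183.84
Part 3: 13831 × 7/19 = 5095.63
= Part 1: $6551.53, Part 2: $2183.84, Part 3: $5095.63

Part 1: $6551.53, Part 2: $2183.84, Part 3: $5095.63


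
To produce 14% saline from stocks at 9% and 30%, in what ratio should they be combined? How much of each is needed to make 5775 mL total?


Let x parts of 9% mix with y parts of 30%.
9x + 30y = 14(x + y)
9x + 30y = 14x + 14y
x(9 - 14) = y(14 - 30)
x/y = (30 - 14)/(14 - 9) = 16/5
Simplify: 16:5
Total parts = 21; one part = 5775/21 = 275.00 mL
9% solution: 16×275.00 = 4400.00 mL
30% solution: 5×275.00 = 1375.00 mL
= ratio 16:5; 4400.00 mL and 1375.00 mL

ratio 16:5; 4400.00 mL and 1375.00 mL


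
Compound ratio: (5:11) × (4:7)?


Compound ratio = (5×4) : (11×7)
= 20:77
GCD = 1
= 20:77

20:77


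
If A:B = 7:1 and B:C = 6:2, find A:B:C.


Match B: multiply A:B by 6 → 42:6
Multiply B:C by 1 → 6:2
Combined: 42:6:2
GCD = 2
= 21:3:1

21:3:1


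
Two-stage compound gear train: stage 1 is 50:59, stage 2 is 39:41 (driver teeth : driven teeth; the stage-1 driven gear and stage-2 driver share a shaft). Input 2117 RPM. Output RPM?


Stage 1: RPM_B = RPM_A × t_A/t_B = 2117 × 50/59 = 105850/59 ≈ 1794.07
B and C share a shaft → RPM_C = RPM_B
Stage 2: RPM_D = RPM_C × t_C/t_D = RPM_A × (t_A×t_C)/(t_B×t_D)
Overall ratio = (50×39)/(59×41) = 1950/2419
RPM_D = 2117 × 1950/2419 = 4128150/2419
≈ 1706.55 RPM

1706.55 RPM


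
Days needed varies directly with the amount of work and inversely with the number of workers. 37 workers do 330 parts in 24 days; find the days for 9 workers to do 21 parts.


Days ∝ work / workers, so d₂ = d₁ × (m₁/m₂) × (w₂/w₁)
Workers factor (inverse): 37/9 ≈ 4.1111
Work factor (direct): 21/330 ≈ 0.0636
d₂ = 24 × 37/9 × 21/330 = (24 × 37 × 21) / (9 × 330) = 18648/2970
≈ 6.28 days

6.28 days


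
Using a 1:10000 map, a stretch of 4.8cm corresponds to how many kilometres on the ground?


Real distance = map distance × scale
= 4.8cm × 10000
= 48000 cm = 480.0 m
= 0.480 km

0.480 km


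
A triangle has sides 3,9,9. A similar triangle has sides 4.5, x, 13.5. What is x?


Scale factor = 4.5/3 = 1.5
Missing side = 9 × 1.5
= 13.5

13.5


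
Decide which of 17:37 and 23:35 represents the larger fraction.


17/37 = 0.4595
23/35 = 0.6571
0.4595 < 0.6571, so 17:37 is less
= 23:35

23:35


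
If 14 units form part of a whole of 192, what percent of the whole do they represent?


Percentage = (part / whole) × 100
= (14 / 192) × 100
≈ 7.29%

7.29%


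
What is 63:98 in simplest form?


GCD(63, 98) = 7
63/7 : 98/7
= 9:14

9:14


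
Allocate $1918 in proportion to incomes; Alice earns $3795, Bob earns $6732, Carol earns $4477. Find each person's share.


Total income = 3795 + 6732 + 4477 = $15004
Alice: $1918 × 3795/15004 = $485.12
Bob: $1918 × 6732/15004 = $860.57
Carol: $1918 × 4477/15004 = $572.31
= Alice: $485.12, Bob: $860.57, Carol: $572.31

Alice: $485.12, Bob: $860.57, Carol: $572.31


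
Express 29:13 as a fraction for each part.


Total parts = 29 + 13 = 42
First part: 29/42 = 29/42
Second part: 13/42 = 13/42
= 29/42 and 13/42

29/42 and 13/42
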